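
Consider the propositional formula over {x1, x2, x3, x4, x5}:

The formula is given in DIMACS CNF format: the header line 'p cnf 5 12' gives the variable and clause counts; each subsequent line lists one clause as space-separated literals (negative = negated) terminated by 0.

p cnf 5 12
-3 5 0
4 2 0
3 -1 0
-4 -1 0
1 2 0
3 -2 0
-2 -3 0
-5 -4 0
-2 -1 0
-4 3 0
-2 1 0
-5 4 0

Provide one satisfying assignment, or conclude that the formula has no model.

UNSATISFIABLE

Branch on x3: set x3 = False.
The clause (¬x1) is unit, so x1 = False.
The clause (x2) is unit, so x2 = True.
But (¬x2) is also a unit clause — contradiction.
So x3 must be the other value — set x3 = True.
The clause (x5) is unit, so x5 = True.
The clause (¬x2) is unit, so x2 = False.
The clause (x4) is unit, so x4 = True.
But (¬x4) is also a unit clause — contradiction.
Neither x3 = True nor x3 = False works.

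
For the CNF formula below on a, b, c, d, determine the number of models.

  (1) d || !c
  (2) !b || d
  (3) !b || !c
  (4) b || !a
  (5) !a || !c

5

There are 2^4 = 16 truth assignments over (a, b, c, d).
Split on a. With a = true, the clauses containing a are satisfied and !a drops from the rest; 1 of the 2^3 = 8 assignments to the other variables satisfy what remains.
With a = false, by the same count on the reduced clause set, 4 assignments work.
Total: 1 + 4 = 5.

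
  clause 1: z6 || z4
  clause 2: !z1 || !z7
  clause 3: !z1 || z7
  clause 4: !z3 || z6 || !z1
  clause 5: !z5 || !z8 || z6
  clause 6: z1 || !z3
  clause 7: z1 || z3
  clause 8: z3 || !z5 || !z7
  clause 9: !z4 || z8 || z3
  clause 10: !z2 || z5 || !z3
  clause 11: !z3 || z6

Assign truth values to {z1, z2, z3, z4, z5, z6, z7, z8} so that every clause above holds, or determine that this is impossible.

Branch on z6: set z6 = true.
Branch on z1: set z1 = false.
The clause (!z3) is unit, so z3 = false.
But (z3) is also a unit clause — contradiction.
Backtrack on z1: now try z1 = true.
The clause (!z7) is unit, so z7 = false.
But (z7) is also a unit clause — contradiction.
Both values of z1 lead to a conflict.
Backtrack on z6: now try z6 = false.
The clause (z4) is unit, so z4 = true.
The clause (!z3) is unit, so z3 = false.
The clause (z1) is unit, so z1 = true.
The clause (!z7) is unit, so z7 = false.
But (z7) is also a unit clause — contradiction.
Both values of z6 lead to a conflict.

UNSATISFIABLE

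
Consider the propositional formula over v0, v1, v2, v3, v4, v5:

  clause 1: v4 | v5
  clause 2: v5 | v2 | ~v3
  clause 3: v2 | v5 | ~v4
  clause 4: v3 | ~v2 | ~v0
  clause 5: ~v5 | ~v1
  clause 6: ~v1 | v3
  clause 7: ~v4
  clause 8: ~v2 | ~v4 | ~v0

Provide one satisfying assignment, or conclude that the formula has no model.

From the singleton clause (~v4), v4 = 0.
From the singleton clause (v5), v5 = 1.
From the singleton clause (~v1), v1 = 0.
Case v3 = 0:
Case v2 = 1:
From the singleton clause (~v0), v0 = 0.
This assignment satisfies each clause.

v0 ↦ 0,  v1 ↦ 0,  v2 ↦ 1,  v3 ↦ 0,  v4 ↦ 0,  v5 ↦ 1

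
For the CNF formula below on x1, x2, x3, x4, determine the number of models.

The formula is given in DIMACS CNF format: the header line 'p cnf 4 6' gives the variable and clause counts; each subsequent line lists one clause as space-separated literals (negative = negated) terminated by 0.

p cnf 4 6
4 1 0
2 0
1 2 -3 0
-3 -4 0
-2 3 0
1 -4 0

There are 2^4 = 16 truth assignments over (x1, x2, x3, x4).
Check each against the 6 clauses (columns in the order x1, x2, x3, x4):
  F F F F  ✗ fails (x4 ∨ x1)
  F F F T  ✗ fails (x2)
  F F T F  ✗ fails (x4 ∨ x1)
  F F T T  ✗ fails (x2)
  F T F F  ✗ fails (x4 ∨ x1)
  F T F T  ✗ fails (¬x2 ∨ x3)
  F T T F  ✗ fails (x4 ∨ x1)
  F T T T  ✗ fails (¬x3 ∨ ¬x4)
  T F F F  ✗ fails (x2)
  T F F T  ✗ fails (x2)
  T F T F  ✗ fails (x2)
  T F T T  ✗ fails (x2)
  T T F F  ✗ fails (¬x2 ∨ x3)
  T T F T  ✗ fails (¬x2 ∨ x3)
  T T T F  ✓ satisfies all
  T T T T  ✗ fails (¬x3 ∨ ¬x4)
1 of the 16 rows is a model.

1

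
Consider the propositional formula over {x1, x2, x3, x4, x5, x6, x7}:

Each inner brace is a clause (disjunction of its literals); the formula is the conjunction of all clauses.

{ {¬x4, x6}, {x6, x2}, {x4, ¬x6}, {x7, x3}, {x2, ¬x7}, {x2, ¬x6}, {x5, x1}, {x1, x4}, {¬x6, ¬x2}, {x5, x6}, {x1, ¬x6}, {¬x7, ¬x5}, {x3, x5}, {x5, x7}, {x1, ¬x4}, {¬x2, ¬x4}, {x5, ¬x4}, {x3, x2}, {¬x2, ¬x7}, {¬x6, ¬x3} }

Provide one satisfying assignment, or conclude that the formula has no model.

x1: True; x2: True; x3: True; x4: False; x5: True; x6: False; x7: False

Branch on x4: set x4 = False.
From the singleton clause (¬x6), x6 = False.
From the singleton clause (x2), x2 = True.
From the singleton clause (x1), x1 = True.
From the singleton clause (x5), x5 = True.
From the singleton clause (¬x7), x7 = False.
From the singleton clause (x3), x3 = True.
All clauses are satisfied.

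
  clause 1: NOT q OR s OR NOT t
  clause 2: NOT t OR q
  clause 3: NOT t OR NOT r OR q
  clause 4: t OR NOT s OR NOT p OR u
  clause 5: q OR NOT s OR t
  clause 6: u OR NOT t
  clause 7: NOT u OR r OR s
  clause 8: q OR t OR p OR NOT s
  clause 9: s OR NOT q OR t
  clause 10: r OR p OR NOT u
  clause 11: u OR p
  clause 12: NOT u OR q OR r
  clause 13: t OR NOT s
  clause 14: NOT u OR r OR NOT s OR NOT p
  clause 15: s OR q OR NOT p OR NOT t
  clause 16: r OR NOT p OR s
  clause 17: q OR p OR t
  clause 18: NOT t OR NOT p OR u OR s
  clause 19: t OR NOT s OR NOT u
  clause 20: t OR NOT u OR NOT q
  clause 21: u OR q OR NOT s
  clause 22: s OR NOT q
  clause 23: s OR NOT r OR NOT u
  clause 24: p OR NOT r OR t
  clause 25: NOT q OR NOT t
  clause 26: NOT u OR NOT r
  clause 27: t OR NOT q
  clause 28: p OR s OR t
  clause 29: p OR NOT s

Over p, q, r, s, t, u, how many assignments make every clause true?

There are 2^6 = 64 truth assignments over (p, q, r, s, t, u).
Split on t. With t = true, the clauses containing t are satisfied and NOT t drops from the rest; 0 of the 2^5 = 32 assignments to the other variables satisfy what remains.
With t = false, by the same count on the reduced clause set, 1 assignment works.
(One model: p=T, q=F, r=T, s=F, t=F, u=F.)
Total: 0 + 1 = 1.

1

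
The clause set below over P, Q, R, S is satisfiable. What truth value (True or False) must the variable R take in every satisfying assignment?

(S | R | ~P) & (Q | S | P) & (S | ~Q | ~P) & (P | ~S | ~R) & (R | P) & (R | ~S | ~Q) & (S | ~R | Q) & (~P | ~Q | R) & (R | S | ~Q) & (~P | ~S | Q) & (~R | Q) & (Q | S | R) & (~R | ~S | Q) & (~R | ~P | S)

Suppose R = 0.
Unit clause (P) forces P = 1.
Unit clause (S) forces S = 1.
Unit clause (~Q) forces Q = 0.
But (Q) is also a unit clause — contradiction.
So every satisfying assignment has R = True.

True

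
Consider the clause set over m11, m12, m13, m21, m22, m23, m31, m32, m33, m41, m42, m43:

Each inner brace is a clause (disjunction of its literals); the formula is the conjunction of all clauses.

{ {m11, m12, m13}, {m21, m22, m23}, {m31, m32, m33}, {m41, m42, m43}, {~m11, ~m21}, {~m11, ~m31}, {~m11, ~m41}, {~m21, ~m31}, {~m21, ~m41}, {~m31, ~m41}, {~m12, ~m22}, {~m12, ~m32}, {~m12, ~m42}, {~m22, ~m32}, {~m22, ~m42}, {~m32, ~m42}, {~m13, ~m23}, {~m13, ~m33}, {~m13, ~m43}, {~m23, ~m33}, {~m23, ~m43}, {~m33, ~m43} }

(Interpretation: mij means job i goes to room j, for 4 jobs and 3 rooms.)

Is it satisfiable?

Case m11 = 0:
Case m12 = 1:
Unit clause (~m22) forces m22 = 0.
Unit clause (~m32) forces m32 = 0.
Unit clause (~m42) forces m42 = 0.
Case m21 = 1:
Unit clause (~m31) forces m31 = 0.
Unit clause (m33) forces m33 = 1.
Unit clause (~m41) forces m41 = 0.
Unit clause (m43) forces m43 = 1.
But (~m43) is also a unit clause — contradiction.
Undo m21 and try m21 = 0.
Unit clause (m23) forces m23 = 1.
Unit clause (~m13) forces m13 = 0.
Unit clause (~m33) forces m33 = 0.
Unit clause (m31) forces m31 = 1.
Unit clause (~m41) forces m41 = 0.
Unit clause (m43) forces m43 = 1.
But (~m43) is also a unit clause — contradiction.
Neither m21 = 1 nor m21 = 0 works.
Undo m12 and try m12 = 0.
Unit clause (m13) forces m13 = 1.
Unit clause (~m23) forces m23 = 0.
Unit clause (~m33) forces m33 = 0.
Unit clause (~m43) forces m43 = 0.
Case m21 = 1:
Unit clause (~m31) forces m31 = 0.
Unit clause (m32) forces m32 = 1.
Unit clause (~m41) forces m41 = 0.
Unit clause (m42) forces m42 = 1.
But (~m42) is also a unit clause — contradiction.
Undo m21 and try m21 = 0.
Unit clause (m22) forces m22 = 1.
Unit clause (~m32) forces m32 = 0.
Unit clause (m31) forces m31 = 1.
Unit clause (~m41) forces m41 = 0.
Unit clause (m42) forces m42 = 1.
But (~m42) is also a unit clause — contradiction.
Neither m21 = 1 nor m21 = 0 works.
Neither m12 = 1 nor m12 = 0 works.
Undo m11 and try m11 = 1.
Unit clause (~m21) forces m21 = 0.
Unit clause (~m31) forces m31 = 0.
Unit clause (~m41) forces m41 = 0.
Case m22 = 1:
Unit clause (~m12) forces m12 = 0.
Unit clause (~m32) forces m32 = 0.
Unit clause (m33) forces m33 = 1.
Unit clause (~m42) forces m42 = 0.
Unit clause (m43) forces m43 = 1.
But (~m43) is also a unit clause — contradiction.
Undo m22 and try m22 = 0.
Unit clause (m23) forces m23 = 1.
Unit clause (~m13) forces m13 = 0.
Unit clause (~m33) forces m33 = 0.
Unit clause (m32) forces m32 = 1.
Unit clause (~m12) forces m12 = 0.
Unit clause (~m42) forces m42 = 0.
Unit clause (m43) forces m43 = 1.
But (~m43) is also a unit clause — contradiction.
Neither m22 = 1 nor m22 = 0 works.
Neither m11 = 1 nor m11 = 0 works.
No assignment satisfies every clause.

No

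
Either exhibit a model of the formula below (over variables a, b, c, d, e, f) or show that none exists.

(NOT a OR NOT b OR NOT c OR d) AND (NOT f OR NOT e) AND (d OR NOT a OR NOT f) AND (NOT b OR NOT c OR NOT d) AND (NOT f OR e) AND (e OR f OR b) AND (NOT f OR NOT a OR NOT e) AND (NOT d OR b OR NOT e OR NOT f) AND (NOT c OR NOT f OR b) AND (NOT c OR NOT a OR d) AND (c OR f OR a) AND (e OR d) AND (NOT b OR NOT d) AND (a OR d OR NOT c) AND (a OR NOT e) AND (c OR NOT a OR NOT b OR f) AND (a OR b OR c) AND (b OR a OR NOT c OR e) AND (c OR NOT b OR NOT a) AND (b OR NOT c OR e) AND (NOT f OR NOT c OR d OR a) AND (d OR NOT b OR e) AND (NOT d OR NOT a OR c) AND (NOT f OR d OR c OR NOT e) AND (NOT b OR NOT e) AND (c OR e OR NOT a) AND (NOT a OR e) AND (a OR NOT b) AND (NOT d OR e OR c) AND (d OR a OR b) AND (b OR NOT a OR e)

Case f = false:
Case e = true:
(a) alone gives a = true.
(NOT b) alone gives b = false.
Case c = false:
(NOT d) alone gives d = false.
Every clause now holds.

a=true,  b=false,  c=false,  d=false,  e=true,  f=false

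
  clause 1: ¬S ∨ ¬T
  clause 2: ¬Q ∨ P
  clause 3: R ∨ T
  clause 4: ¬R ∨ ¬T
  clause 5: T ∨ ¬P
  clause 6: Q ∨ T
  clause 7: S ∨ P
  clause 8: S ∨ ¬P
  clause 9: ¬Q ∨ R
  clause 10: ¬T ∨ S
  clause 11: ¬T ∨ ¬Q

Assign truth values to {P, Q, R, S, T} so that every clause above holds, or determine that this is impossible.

UNSATISFIABLE

Branch on S: set S = False.
(P) alone gives P = True.
Now (¬P) is unsatisfied and unit — conflict.
That branch fails; take S = True instead.
(¬T) alone gives T = False.
(R) alone gives R = True.
(¬P) alone gives P = False.
(¬Q) alone gives Q = False.
Now (Q) is unsatisfied and unit — conflict.
Either choice for S ends in contradiction.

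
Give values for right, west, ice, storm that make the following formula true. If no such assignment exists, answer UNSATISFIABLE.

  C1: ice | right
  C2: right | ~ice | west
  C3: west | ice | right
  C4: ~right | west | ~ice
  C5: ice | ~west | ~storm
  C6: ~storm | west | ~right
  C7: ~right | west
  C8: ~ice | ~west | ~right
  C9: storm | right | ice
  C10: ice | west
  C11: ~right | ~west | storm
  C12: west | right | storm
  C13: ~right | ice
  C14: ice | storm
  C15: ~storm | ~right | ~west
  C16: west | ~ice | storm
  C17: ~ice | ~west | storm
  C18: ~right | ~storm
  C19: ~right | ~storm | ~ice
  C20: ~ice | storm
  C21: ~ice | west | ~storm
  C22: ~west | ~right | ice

right ↦ 0, west ↦ 1, ice ↦ 1, storm ↦ 1

Branch on ice: set ice = 1.
(storm) alone gives storm = 1.
(~right) alone gives right = 0.
(west) alone gives west = 1.
Every clause now holds.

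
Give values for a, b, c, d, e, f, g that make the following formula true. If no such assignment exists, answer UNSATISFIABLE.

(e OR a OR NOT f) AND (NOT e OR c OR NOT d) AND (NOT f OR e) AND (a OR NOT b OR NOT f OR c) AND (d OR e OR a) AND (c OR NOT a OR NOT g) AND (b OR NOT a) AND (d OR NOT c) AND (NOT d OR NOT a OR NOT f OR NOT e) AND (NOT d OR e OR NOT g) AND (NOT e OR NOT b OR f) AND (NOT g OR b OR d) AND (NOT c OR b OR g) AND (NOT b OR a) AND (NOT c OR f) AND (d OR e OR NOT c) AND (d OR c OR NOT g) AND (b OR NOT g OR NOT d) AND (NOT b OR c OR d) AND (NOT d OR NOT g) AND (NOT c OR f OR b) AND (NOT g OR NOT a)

Branch on f: set f = false.
From the singleton clause (NOT c), c = false.
Branch on e: set e = false.
Branch on d: set d = true.
From the singleton clause (NOT g), g = false.
Branch on b: set b = false.
From the singleton clause (NOT a), a = false.
All clauses are satisfied.

a=false, b=false, c=false, d=true, e=false, f=false, g=false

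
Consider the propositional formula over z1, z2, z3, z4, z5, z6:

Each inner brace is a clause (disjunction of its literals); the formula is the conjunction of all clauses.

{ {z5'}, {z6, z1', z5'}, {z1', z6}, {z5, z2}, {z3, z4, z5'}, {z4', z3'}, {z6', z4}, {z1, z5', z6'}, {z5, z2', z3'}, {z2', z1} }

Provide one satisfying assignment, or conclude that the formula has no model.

The clause (z5') is unit, so z5 = 0.
The clause (z2) is unit, so z2 = 1.
The clause (z3') is unit, so z3 = 0.
The clause (z1) is unit, so z1 = 1.
The clause (z6) is unit, so z6 = 1.
The clause (z4) is unit, so z4 = 1.
This assignment satisfies each clause.

z1: 1,  z2: 1,  z3: 0,  z4: 1,  z5: 0,  z6: 1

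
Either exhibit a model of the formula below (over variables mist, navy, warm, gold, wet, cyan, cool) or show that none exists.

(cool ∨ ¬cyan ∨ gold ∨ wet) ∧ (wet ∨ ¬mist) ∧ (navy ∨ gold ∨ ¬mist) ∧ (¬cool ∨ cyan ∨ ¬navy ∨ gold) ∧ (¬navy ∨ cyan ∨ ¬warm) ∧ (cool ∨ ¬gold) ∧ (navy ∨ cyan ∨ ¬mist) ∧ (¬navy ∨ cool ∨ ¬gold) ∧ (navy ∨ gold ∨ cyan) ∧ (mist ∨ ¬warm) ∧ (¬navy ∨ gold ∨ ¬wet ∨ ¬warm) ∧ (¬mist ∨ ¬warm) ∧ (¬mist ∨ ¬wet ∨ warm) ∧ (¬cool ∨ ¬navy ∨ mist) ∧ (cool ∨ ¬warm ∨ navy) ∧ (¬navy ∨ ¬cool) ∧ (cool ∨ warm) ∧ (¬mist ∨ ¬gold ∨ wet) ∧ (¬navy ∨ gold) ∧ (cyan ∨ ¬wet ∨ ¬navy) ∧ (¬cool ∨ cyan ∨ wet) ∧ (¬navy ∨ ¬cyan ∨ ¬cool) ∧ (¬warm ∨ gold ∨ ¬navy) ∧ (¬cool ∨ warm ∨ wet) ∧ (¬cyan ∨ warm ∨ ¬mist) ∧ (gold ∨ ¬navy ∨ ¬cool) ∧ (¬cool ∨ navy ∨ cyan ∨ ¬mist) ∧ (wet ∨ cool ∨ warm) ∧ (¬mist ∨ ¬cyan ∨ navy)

Suppose wet = True.
Suppose cool = True.
Unit clause (¬navy) forces navy = False.
Suppose gold = True.
Suppose cyan = False.
Unit clause (¬mist) forces mist = False.
Unit clause (¬warm) forces warm = False.
Every clause now holds.

mist ↦ False,  navy ↦ False,  warm ↦ False,  gold ↦ True,  wet ↦ True,  cyan ↦ False,  cool ↦ True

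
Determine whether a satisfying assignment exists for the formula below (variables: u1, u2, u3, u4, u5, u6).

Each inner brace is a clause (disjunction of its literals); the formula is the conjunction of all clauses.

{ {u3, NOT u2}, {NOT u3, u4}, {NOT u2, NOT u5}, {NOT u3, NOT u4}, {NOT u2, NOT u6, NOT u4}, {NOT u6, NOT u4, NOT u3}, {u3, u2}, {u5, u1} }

No, unsatisfiable

Suppose u3 = true.
The clause (u4) is unit, so u4 = true.
But (NOT u4) is also a unit clause — contradiction.
Backtrack on u3: now try u3 = false.
The clause (NOT u2) is unit, so u2 = false.
But (u2) is also a unit clause — contradiction.
Neither u3 = true nor u3 = false works.
No assignment satisfies every clause.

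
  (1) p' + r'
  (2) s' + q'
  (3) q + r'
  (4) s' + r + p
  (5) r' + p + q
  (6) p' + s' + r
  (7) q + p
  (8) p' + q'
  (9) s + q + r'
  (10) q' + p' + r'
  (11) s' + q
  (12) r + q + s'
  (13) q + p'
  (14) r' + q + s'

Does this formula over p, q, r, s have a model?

Try p = 0.
Unit clause (q) forces q = 1.
Unit clause (s') forces s = 0.
All clauses hold; r can take either value.
A satisfying assignment: p: 0; q: 1; r: 1; s: 0.

Yes, satisfiable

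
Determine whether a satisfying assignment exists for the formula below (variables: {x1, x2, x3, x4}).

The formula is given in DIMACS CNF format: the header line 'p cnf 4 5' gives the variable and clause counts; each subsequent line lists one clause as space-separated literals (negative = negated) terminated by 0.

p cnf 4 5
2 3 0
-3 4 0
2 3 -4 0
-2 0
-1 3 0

Yes

The clause (¬x2) is unit, so x2 = False.
The clause (x3) is unit, so x3 = True.
The clause (x4) is unit, so x4 = True.
All clauses hold; x1 can take either value.
A satisfying assignment: x1=False; x2=False; x3=True; x4=True.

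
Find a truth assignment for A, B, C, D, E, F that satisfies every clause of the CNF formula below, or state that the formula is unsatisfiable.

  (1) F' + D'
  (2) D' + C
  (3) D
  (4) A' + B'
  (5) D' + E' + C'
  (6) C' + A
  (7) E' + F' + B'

A=1; B=0; C=1; D=1; E=0; F=0

Unit clause (D) forces D = 1.
Unit clause (F') forces F = 0.
Unit clause (C) forces C = 1.
Unit clause (E') forces E = 0.
Unit clause (A) forces A = 1.
Unit clause (B') forces B = 0.
All clauses are satisfied.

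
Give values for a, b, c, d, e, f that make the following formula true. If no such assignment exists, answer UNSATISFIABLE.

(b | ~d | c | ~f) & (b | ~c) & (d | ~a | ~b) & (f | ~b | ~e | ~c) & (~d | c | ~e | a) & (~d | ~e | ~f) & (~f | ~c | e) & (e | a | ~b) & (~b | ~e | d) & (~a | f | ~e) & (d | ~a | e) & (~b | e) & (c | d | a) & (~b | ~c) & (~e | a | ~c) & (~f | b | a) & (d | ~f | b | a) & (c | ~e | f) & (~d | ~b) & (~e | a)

Suppose b = 0.
From the singleton clause (~c), c = 0.
Suppose d = 1.
From the singleton clause (~f), f = 0.
From the singleton clause (~e), e = 0.
All clauses hold; a can take either value.

a ↦ 0, b ↦ 0, c ↦ 0, d ↦ 1, e ↦ 0, f ↦ 0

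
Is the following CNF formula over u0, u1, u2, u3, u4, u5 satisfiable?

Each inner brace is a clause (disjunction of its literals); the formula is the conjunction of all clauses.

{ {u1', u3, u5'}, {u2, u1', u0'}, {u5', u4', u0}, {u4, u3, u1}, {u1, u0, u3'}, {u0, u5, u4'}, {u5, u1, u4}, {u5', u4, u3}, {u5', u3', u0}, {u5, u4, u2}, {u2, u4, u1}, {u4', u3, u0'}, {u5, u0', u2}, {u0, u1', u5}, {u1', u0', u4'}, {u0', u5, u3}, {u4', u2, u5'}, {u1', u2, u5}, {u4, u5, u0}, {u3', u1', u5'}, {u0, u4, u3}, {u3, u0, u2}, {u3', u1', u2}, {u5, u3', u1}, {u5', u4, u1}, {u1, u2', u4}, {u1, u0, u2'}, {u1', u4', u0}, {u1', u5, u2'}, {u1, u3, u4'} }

Yes

Case u1 = 0:
Case u4 = 1:
(u3) alone gives u3 = 1.
(u0) alone gives u0 = 1.
(u5) alone gives u5 = 1.
(u2) alone gives u2 = 1.
Every clause now holds.
A satisfying assignment: u0 ↦ 1, u1 ↦ 0, u2 ↦ 1, u3 ↦ 1, u4 ↦ 1, u5 ↦ 1.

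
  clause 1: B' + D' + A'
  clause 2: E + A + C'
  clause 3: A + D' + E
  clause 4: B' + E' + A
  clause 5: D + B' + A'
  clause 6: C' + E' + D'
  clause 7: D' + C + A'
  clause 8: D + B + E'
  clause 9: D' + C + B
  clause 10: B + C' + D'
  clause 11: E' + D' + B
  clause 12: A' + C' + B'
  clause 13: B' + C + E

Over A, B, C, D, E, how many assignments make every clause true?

3

There are 2^5 = 32 truth assignments over (A, B, C, D, E).
Split on A. With A = 1, the clauses containing A are satisfied and A' drops from the rest; 2 of the 2^4 = 16 assignments to the other variables satisfy what remains.
With A = 0, by the same count on the reduced clause set, 1 assignment works.
(One model: A=F, B=F, C=F, D=F, E=F.)
Total: 2 + 1 = 3.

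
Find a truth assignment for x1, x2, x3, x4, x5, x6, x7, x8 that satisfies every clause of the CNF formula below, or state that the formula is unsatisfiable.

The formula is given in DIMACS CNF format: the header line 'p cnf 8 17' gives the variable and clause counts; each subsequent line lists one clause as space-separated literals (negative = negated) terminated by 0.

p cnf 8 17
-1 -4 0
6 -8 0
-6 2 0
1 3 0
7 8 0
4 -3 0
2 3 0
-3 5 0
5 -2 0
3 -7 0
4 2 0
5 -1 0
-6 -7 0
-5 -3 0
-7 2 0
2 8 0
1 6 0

x1: True, x2: True, x3: False, x4: False, x5: True, x6: True, x7: False, x8: True

Suppose x1 = True.
From the singleton clause (¬x4), x4 = False.
From the singleton clause (¬x3), x3 = False.
From the singleton clause (x2), x2 = True.
From the singleton clause (x5), x5 = True.
From the singleton clause (¬x7), x7 = False.
From the singleton clause (x8), x8 = True.
From the singleton clause (x6), x6 = True.
This assignment satisfies each clause.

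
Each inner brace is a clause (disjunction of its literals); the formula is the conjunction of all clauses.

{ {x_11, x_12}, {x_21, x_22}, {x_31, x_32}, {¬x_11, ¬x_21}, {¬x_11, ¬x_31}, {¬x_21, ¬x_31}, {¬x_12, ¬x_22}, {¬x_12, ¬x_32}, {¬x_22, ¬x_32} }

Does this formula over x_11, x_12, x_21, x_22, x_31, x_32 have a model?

No, unsatisfiable

Try x_11 = True.
(¬x_21) alone gives x_21 = False.
(x_22) alone gives x_22 = True.
(¬x_31) alone gives x_31 = False.
(x_32) alone gives x_32 = True.
That conflicts with the unit clause (¬x_32).
Undo x_11 and try x_11 = False.
(x_12) alone gives x_12 = True.
(¬x_22) alone gives x_22 = False.
(x_21) alone gives x_21 = True.
(¬x_31) alone gives x_31 = False.
(x_32) alone gives x_32 = True.
That conflicts with the unit clause (¬x_32).
Neither x_11 = True nor x_11 = False works.
No assignment satisfies every clause.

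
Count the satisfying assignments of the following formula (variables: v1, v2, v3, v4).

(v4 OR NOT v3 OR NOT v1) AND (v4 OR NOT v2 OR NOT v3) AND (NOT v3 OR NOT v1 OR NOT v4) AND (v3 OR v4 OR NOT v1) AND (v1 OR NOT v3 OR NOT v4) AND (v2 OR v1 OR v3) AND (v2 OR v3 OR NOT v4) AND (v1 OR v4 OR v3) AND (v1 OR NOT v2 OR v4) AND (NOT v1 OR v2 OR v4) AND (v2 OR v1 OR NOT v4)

There are 2^4 = 16 truth assignments over (v1, v2, v3, v4).
Check each against the 11 clauses (columns in the order v1, v2, v3, v4):
  F F F F  ✗ fails (v2 OR v1 OR v3)
  F F F T  ✗ fails (v2 OR v1 OR v3)
  F F T F  ✓ satisfies all
  F F T T  ✗ fails (v1 OR NOT v3 OR NOT v4)
  F T F F  ✗ fails (v1 OR v4 OR v3)
  F T F T  ✓ satisfies all
  F T T F  ✗ fails (v4 OR NOT v2 OR NOT v3)
  F T T T  ✗ fails (v1 OR NOT v3 OR NOT v4)
  T F F F  ✗ fails (v3 OR v4 OR NOT v1)
  T F F T  ✗ fails (v2 OR v3 OR NOT v4)
  T F T F  ✗ fails (v4 OR NOT v3 OR NOT v1)
  T F T T  ✗ fails (NOT v3 OR NOT v1 OR NOT v4)
  T T F F  ✗ fails (v3 OR v4 OR NOT v1)
  T T F T  ✓ satisfies all
  T T T F  ✗ fails (v4 OR NOT v3 OR NOT v1)
  T T T T  ✗ fails (NOT v3 OR NOT v1 OR NOT v4)
3 of the 16 rows are models.

3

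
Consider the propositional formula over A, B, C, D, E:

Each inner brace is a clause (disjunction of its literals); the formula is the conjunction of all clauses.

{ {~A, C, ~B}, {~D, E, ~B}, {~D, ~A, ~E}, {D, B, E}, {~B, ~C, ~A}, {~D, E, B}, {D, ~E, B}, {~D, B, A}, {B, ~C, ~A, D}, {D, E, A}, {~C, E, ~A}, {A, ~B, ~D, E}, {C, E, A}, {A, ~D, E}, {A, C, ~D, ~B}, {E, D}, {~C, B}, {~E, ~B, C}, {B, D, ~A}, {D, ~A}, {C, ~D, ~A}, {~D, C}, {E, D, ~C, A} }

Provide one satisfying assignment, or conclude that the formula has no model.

A: 0, B: 1, C: 1, D: 1, E: 1

Case E = 1:
Case D = 1:
(~A) alone gives A = 0.
(B) alone gives B = 1.
(C) alone gives C = 1.
This assignment satisfies each clause.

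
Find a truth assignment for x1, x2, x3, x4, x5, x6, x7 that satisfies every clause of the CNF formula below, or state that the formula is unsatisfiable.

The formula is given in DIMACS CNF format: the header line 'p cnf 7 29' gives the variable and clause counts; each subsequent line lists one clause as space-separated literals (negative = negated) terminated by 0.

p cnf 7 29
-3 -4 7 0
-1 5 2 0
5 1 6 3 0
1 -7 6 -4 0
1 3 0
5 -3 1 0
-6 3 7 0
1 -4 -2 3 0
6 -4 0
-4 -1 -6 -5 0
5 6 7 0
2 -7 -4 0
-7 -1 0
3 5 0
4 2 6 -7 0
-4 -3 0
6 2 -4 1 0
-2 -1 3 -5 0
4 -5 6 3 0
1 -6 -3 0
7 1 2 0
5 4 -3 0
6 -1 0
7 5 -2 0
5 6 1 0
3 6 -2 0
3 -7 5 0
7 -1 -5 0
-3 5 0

x1 ↦ False,  x2 ↦ True,  x3 ↦ True,  x4 ↦ False,  x5 ↦ True,  x6 ↦ False,  x7 ↦ False

Suppose x1 = False.
From the singleton clause (x3), x3 = True.
From the singleton clause (x5), x5 = True.
From the singleton clause (¬x4), x4 = False.
From the singleton clause (¬x6), x6 = False.
Suppose x2 = True.
All clauses hold; x7 can take either value.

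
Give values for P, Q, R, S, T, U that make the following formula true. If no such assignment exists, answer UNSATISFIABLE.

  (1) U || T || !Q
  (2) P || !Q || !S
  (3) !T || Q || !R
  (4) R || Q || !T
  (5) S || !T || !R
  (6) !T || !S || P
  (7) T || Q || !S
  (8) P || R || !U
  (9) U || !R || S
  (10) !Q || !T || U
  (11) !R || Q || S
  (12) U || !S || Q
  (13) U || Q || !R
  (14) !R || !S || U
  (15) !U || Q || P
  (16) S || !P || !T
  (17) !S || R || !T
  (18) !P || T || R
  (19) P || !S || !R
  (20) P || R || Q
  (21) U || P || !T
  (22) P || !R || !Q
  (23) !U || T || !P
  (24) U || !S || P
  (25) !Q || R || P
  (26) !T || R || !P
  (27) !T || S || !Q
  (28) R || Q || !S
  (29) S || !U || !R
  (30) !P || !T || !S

Branch on U: set U = true.
Branch on P: set P = true.
The clause (T) is unit, so T = true.
The clause (S) is unit, so S = true.
Now (!S) is unsatisfied and unit — conflict.
So P must be the other value — set P = false.
The clause (R) is unit, so R = true.
The clause (Q) is unit, so Q = true.
Now (!Q) is unsatisfied and unit — conflict.
Either choice for P ends in contradiction.
So U must be the other value — set U = false.
Branch on T: set T = true.
The clause (!Q) is unit, so Q = false.
The clause (!R) is unit, so R = false.
Now (R) is unsatisfied and unit — conflict.
So T must be the other value — set T = false.
The clause (!Q) is unit, so Q = false.
The clause (!S) is unit, so S = false.
The clause (!R) is unit, so R = false.
The clause (!P) is unit, so P = false.
Now (P) is unsatisfied and unit — conflict.
Either choice for T ends in contradiction.
Either choice for U ends in contradiction.

UNSATISFIABLE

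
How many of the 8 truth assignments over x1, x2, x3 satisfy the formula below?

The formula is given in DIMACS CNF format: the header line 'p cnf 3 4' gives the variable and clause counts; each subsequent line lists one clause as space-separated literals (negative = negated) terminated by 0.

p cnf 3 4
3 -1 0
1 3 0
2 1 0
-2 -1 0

There are 2^3 = 8 truth assignments over (x1, x2, x3).
Check each against the 4 clauses (columns in the order x1, x2, x3):
  F F F  ✗ fails (x1 ∨ x3)
  F F T  ✗ fails (x2 ∨ x1)
  F T F  ✗ fails (x1 ∨ x3)
  F T T  ✓ satisfies all
  T F F  ✗ fails (x3 ∨ ¬x1)
  T F T  ✓ satisfies all
  T T F  ✗ fails (x3 ∨ ¬x1)
  T T T  ✗ fails (¬x2 ∨ ¬x1)
2 of the 8 rows are models.

2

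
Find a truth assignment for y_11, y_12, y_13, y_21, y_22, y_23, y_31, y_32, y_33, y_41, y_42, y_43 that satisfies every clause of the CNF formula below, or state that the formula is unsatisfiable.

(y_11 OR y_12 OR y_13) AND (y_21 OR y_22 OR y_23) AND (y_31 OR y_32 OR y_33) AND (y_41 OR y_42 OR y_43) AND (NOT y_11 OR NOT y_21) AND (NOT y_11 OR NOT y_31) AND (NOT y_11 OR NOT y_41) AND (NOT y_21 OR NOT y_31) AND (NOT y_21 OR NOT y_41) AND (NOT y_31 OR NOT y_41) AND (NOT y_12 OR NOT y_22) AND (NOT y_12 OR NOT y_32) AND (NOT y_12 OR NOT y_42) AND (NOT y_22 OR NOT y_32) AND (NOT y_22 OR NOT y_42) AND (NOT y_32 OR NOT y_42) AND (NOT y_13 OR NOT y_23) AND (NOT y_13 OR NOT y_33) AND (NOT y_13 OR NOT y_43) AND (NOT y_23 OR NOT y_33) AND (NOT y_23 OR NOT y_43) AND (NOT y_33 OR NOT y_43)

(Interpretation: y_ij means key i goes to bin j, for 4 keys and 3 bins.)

UNSATISFIABLE

Branch on y_11: set y_11 = false.
Branch on y_12: set y_12 = true.
Unit clause (NOT y_22) forces y_22 = false.
Unit clause (NOT y_32) forces y_32 = false.
Unit clause (NOT y_42) forces y_42 = false.
Branch on y_21: set y_21 = true.
Unit clause (NOT y_31) forces y_31 = false.
Unit clause (y_33) forces y_33 = true.
Unit clause (NOT y_41) forces y_41 = false.
Unit clause (y_43) forces y_43 = true.
Now (NOT y_43) is unsatisfied and unit — conflict.
So y_21 must be the other value — set y_21 = false.
Unit clause (y_23) forces y_23 = true.
Unit clause (NOT y_13) forces y_13 = false.
Unit clause (NOT y_33) forces y_33 = false.
Unit clause (y_31) forces y_31 = true.
Unit clause (NOT y_41) forces y_41 = false.
Unit clause (y_43) forces y_43 = true.
Now (NOT y_43) is unsatisfied and unit — conflict.
Neither y_21 = true nor y_21 = false works.
So y_12 must be the other value — set y_12 = false.
Unit clause (y_13) forces y_13 = true.
Unit clause (NOT y_23) forces y_23 = false.
Unit clause (NOT y_33) forces y_33 = false.
Unit clause (NOT y_43) forces y_43 = false.
Branch on y_21: set y_21 = true.
Unit clause (NOT y_31) forces y_31 = false.
Unit clause (y_32) forces y_32 = true.
Unit clause (NOT y_41) forces y_41 = false.
Unit clause (y_42) forces y_42 = true.
Now (NOT y_42) is unsatisfied and unit — conflict.
So y_21 must be the other value — set y_21 = false.
Unit clause (y_22) forces y_22 = true.
Unit clause (NOT y_32) forces y_32 = false.
Unit clause (y_31) forces y_31 = true.
Unit clause (NOT y_41) forces y_41 = false.
Unit clause (y_42) forces y_42 = true.
Now (NOT y_42) is unsatisfied and unit — conflict.
Neither y_21 = true nor y_21 = false works.
Neither y_12 = true nor y_12 = false works.
So y_11 must be the other value — set y_11 = true.
Unit clause (NOT y_21) forces y_21 = false.
Unit clause (NOT y_31) forces y_31 = false.
Unit clause (NOT y_41) forces y_41 = false.
Branch on y_22: set y_22 = true.
Unit clause (NOT y_12) forces y_12 = false.
Unit clause (NOT y_32) forces y_32 = false.
Unit clause (y_33) forces y_33 = true.
Unit clause (NOT y_42) forces y_42 = false.
Unit clause (y_43) forces y_43 = true.
Now (NOT y_43) is unsatisfied and unit — conflict.
So y_22 must be the other value — set y_22 = false.
Unit clause (y_23) forces y_23 = true.
Unit clause (NOT y_13) forces y_13 = false.
Unit clause (NOT y_33) forces y_33 = false.
Unit clause (y_32) forces y_32 = true.
Unit clause (NOT y_12) forces y_12 = false.
Unit clause (NOT y_42) forces y_42 = false.
Unit clause (y_43) forces y_43 = true.
Now (NOT y_43) is unsatisfied and unit — conflict.
Neither y_22 = true nor y_22 = false works.
Neither y_11 = true nor y_11 = false works.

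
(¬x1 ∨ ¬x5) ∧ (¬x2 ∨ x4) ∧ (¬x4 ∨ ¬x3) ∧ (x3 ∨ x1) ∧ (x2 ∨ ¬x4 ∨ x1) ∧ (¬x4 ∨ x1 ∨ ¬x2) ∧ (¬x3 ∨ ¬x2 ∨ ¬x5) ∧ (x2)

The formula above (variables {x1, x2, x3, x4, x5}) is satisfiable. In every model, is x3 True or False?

False

Suppose x3 = True.
Unit clause (¬x4) forces x4 = False.
Unit clause (¬x2) forces x2 = False.
Now (x2) is unsatisfied and unit — conflict.
So every satisfying assignment has x3 = False.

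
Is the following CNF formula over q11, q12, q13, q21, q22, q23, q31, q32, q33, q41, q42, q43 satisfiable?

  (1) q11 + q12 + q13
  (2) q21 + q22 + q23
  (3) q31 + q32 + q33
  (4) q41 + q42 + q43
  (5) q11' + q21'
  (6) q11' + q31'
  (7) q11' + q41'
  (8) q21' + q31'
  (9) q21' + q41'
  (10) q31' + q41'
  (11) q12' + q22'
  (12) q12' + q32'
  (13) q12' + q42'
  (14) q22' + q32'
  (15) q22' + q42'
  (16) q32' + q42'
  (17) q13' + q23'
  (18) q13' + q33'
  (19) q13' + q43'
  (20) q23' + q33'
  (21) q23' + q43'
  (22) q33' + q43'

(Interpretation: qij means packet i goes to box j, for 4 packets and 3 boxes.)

Suppose q11 = 0.
Suppose q12 = 1.
The clause (q22') is unit, so q22 = 0.
The clause (q32') is unit, so q32 = 0.
The clause (q42') is unit, so q42 = 0.
Suppose q21 = 1.
The clause (q31') is unit, so q31 = 0.
The clause (q33) is unit, so q33 = 1.
The clause (q41') is unit, so q41 = 0.
The clause (q43) is unit, so q43 = 1.
That conflicts with the unit clause (q43').
That branch fails; take q21 = 0 instead.
The clause (q23) is unit, so q23 = 1.
The clause (q13') is unit, so q13 = 0.
The clause (q33') is unit, so q33 = 0.
The clause (q31) is unit, so q31 = 1.
The clause (q41') is unit, so q41 = 0.
The clause (q43) is unit, so q43 = 1.
That conflicts with the unit clause (q43').
Both values of q21 lead to a conflict.
That branch fails; take q12 = 0 instead.
The clause (q13) is unit, so q13 = 1.
The clause (q23') is unit, so q23 = 0.
The clause (q33') is unit, so q33 = 0.
The clause (q43') is unit, so q43 = 0.
Suppose q21 = 1.
The clause (q31') is unit, so q31 = 0.
The clause (q32) is unit, so q32 = 1.
The clause (q41') is unit, so q41 = 0.
The clause (q42) is unit, so q42 = 1.
That conflicts with the unit clause (q42').
That branch fails; take q21 = 0 instead.
The clause (q22) is unit, so q22 = 1.
The clause (q32') is unit, so q32 = 0.
The clause (q31) is unit, so q31 = 1.
The clause (q41') is unit, so q41 = 0.
The clause (q42) is unit, so q42 = 1.
That conflicts with the unit clause (q42').
Both values of q21 lead to a conflict.
Both values of q12 lead to a conflict.
That branch fails; take q11 = 1 instead.
The clause (q21') is unit, so q21 = 0.
The clause (q31') is unit, so q31 = 0.
The clause (q41') is unit, so q41 = 0.
Suppose q22 = 1.
The clause (q12') is unit, so q12 = 0.
The clause (q32') is unit, so q32 = 0.
The clause (q33) is unit, so q33 = 1.
The clause (q42') is unit, so q42 = 0.
The clause (q43) is unit, so q43 = 1.
That conflicts with the unit clause (q43').
That branch fails; take q22 = 0 instead.
The clause (q23) is unit, so q23 = 1.
The clause (q13') is unit, so q13 = 0.
The clause (q33') is unit, so q33 = 0.
The clause (q32) is unit, so q32 = 1.
The clause (q12') is unit, so q12 = 0.
The clause (q42') is unit, so q42 = 0.
The clause (q43) is unit, so q43 = 1.
That conflicts with the unit clause (q43').
Both values of q22 lead to a conflict.
Both values of q11 lead to a conflict.
No assignment satisfies every clause.

No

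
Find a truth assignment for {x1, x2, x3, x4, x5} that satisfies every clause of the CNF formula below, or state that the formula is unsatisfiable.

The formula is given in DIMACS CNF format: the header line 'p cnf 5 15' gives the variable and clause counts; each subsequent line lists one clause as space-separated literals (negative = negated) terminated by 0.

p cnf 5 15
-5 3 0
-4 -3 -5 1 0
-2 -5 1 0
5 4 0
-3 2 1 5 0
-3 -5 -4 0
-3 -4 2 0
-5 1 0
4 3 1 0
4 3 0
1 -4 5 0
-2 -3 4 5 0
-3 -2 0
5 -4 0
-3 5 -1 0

x1 ↦ True; x2 ↦ False; x3 ↦ True; x4 ↦ False; x5 ↦ True

Branch on x5: set x5 = True.
Unit clause (x3) forces x3 = True.
Unit clause (¬x4) forces x4 = False.
Unit clause (x1) forces x1 = True.
Unit clause (¬x2) forces x2 = False.
This assignment satisfies each clause.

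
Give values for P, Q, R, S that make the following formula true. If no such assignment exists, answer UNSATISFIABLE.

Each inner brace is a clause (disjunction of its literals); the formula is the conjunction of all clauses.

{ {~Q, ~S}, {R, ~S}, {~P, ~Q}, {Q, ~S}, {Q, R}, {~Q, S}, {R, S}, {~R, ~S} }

Suppose Q = 0.
(~S) alone gives S = 0.
(R) alone gives R = 1.
All clauses hold; P can take either value.

P=1, Q=0, R=1, S=0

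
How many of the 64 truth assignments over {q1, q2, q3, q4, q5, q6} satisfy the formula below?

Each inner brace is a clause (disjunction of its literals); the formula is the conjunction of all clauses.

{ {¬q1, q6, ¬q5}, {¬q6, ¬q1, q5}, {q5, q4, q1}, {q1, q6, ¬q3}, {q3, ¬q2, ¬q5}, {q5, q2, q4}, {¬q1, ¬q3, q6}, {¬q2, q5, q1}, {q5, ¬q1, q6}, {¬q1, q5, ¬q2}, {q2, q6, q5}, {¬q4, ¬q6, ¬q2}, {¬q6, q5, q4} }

14

There are 2^6 = 64 truth assignments over (q1, q2, q3, q4, q5, q6).
Split on q4. With q4 = True, the clauses containing q4 are satisfied and ¬q4 drops from the rest; 7 of the 2^5 = 32 assignments to the other variables satisfy what remains.
With q4 = False, by the same count on the reduced clause set, 7 assignments work.
Total: 7 + 7 = 14.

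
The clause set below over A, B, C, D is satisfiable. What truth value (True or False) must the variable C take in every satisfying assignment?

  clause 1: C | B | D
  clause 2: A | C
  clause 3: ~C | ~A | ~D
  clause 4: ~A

True

Suppose C = 0.
(A) alone gives A = 1.
But (~A) is also a unit clause — contradiction.
So every satisfying assignment has C = True.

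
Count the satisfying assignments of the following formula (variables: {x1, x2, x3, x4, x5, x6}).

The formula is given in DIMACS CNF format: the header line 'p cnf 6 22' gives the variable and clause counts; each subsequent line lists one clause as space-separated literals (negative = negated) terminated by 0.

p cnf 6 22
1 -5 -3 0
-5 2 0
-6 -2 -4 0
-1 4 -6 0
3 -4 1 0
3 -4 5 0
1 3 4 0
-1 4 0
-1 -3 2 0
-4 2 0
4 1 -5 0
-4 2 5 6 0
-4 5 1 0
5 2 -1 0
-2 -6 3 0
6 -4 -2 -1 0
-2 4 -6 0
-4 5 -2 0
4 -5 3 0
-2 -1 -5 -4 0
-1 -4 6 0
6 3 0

There are 2^6 = 64 truth assignments over (x1, x2, x3, x4, x5, x6).
Split on x5. With x5 = True, the clauses containing x5 are satisfied and ¬x5 drops from the rest; 0 of the 2^5 = 32 assignments to the other variables satisfy what remains.
With x5 = False, by the same count on the reduced clause set, 3 assignments work.
(One model: x1=F, x2=F, x3=T, x4=F, x5=F, x6=F.)
Total: 0 + 3 = 3.

3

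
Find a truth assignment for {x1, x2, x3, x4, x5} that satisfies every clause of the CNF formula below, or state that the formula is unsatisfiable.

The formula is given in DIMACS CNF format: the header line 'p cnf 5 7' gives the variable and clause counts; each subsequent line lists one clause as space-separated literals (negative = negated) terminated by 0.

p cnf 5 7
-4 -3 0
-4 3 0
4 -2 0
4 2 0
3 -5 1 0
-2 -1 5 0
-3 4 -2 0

Case x4 = False:
Unit clause (¬x2) forces x2 = False.
But (x2) is also a unit clause — contradiction.
So x4 must be the other value — set x4 = True.
Unit clause (¬x3) forces x3 = False.
But (x3) is also a unit clause — contradiction.
Neither x4 = True nor x4 = False works.

UNSATISFIABLE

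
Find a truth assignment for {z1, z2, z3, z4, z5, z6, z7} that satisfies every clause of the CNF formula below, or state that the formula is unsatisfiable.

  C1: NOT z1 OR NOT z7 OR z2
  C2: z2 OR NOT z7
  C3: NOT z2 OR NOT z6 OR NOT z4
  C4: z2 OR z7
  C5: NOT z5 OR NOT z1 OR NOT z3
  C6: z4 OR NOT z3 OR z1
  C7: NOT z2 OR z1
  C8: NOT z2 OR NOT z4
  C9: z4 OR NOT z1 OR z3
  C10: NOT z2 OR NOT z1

Branch on z2: set z2 = true.
(z1) alone gives z1 = true.
But (NOT z1) is also a unit clause — contradiction.
Backtrack on z2: now try z2 = false.
(NOT z7) alone gives z7 = false.
But (z7) is also a unit clause — contradiction.
Neither z2 = true nor z2 = false works.

UNSATISFIABLE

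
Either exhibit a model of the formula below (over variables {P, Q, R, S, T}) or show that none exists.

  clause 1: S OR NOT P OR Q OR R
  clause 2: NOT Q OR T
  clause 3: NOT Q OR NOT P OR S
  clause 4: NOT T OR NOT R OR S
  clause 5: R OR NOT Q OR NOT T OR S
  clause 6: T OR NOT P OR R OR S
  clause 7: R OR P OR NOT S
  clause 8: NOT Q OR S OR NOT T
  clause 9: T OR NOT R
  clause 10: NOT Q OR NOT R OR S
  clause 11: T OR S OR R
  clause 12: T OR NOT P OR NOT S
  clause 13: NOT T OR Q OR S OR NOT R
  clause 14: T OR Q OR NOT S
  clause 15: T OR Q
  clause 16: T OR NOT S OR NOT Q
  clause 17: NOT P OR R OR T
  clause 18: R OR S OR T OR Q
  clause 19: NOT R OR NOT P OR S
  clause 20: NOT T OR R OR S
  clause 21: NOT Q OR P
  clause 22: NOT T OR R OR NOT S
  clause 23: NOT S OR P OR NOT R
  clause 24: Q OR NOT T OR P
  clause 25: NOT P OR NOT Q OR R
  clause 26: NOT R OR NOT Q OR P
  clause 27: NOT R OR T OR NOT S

Case Q = false:
(T) alone gives T = true.
(P) alone gives P = true.
Case S = true:
(R) alone gives R = true.
All clauses are satisfied.

P=true, Q=false, R=true, S=true, T=true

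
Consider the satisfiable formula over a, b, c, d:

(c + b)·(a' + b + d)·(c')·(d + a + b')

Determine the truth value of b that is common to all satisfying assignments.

True

Suppose b = 0.
Unit clause (c) forces c = 1.
That conflicts with the unit clause (c').
So every satisfying assignment has b = True.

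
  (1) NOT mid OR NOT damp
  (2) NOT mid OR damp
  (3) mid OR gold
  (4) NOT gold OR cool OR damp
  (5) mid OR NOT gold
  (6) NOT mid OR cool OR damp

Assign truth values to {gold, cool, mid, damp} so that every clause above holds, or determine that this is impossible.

Suppose mid = false.
Unit clause (gold) forces gold = true.
That conflicts with the unit clause (NOT gold).
Undo mid and try mid = true.
Unit clause (NOT damp) forces damp = false.
That conflicts with the unit clause (damp).
Both values of mid lead to a conflict.

UNSATISFIABLE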